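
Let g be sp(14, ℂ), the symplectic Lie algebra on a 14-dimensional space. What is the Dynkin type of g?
This is sp(14), which has dimension 14(14+1)/2 = 105 and rank 14/2 = 7. In the classification of classical Lie algebras, the symplectic algebra sp(2n) has type C_n; here n = 7, so the Dynkin diagram is a chain of 7 nodes with a double edge at one end; the terminal node there is the unique long simple root (C_7). Hence the type is C_7.

C7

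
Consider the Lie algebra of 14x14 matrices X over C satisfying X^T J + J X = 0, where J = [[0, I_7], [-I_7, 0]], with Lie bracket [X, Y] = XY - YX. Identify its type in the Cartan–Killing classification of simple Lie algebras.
This is sp(14), which has dimension 14(14+1)/2 = 105 and rank 14/2 = 7. In the classification of classical Lie algebras, the symplectic algebra sp(2n) has type C_n; here n = 7, so the Dynkin diagram is a chain of 7 nodes with a double edge at one end; the terminal node there is the unique long simple root (C_7). Hence the type is C_7.

type C_7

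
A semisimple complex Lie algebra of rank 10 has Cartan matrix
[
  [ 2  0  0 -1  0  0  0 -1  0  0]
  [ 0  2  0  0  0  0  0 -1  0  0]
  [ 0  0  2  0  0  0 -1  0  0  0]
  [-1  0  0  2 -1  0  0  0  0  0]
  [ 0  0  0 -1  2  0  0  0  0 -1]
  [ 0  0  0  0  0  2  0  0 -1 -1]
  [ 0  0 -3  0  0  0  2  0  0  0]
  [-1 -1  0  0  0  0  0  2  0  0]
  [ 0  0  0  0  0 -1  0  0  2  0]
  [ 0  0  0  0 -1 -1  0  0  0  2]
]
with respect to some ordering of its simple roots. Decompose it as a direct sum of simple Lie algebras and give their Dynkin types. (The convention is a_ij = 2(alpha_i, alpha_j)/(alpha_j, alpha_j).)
The diagram associated to this matrix has two connected components: the simple roots {alpha_1, alpha_2, alpha_4, alpha_5, alpha_6, alpha_8, alpha_9, alpha_10} form a chain of 8 nodes with single edges (A_8), and {alpha_3, alpha_7} form two nodes joined by a triple edge (G_2). A semisimple Lie algebra decomposes uniquely as the direct sum of simple ideals, one per connected component of its Dynkin diagram, so g ≅ A_8 ⊕ G_2 (dimension 80 + 14 = 94).

A8 ⊕ G2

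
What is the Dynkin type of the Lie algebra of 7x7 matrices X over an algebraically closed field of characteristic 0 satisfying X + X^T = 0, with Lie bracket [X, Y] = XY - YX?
This is so(7) with 7 odd, which has dimension 7(7-1)/2 = 21 and rank (7-1)/2 = 3. In the classification of classical Lie algebras, the orthogonal algebra so(2n+1) in an odd number of variables has type B_n; here n = 3, so the Dynkin diagram is a chain of 3 nodes with a double edge at one end; the terminal node there is the unique short simple root (B_3). Hence the type is B_3.

B3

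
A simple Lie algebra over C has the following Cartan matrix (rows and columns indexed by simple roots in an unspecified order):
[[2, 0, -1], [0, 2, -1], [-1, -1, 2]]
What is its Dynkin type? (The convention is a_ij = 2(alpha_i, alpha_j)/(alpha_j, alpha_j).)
A_3 (sl(4))

The matrix has rank 3 with 2's on the diagonal. Reading the off-diagonal entries as Dynkin edges (a single edge where a_ij = a_ji = -1; a double or triple edge where a_ij * a_ji = 2 or 3), the diagram is a chain of 3 nodes with single edges (A_3). One simple-root ordering that puts it in standard form is (alpha_1, alpha_3, alpha_2). So the algebra is type A_3, i.e. sl(4).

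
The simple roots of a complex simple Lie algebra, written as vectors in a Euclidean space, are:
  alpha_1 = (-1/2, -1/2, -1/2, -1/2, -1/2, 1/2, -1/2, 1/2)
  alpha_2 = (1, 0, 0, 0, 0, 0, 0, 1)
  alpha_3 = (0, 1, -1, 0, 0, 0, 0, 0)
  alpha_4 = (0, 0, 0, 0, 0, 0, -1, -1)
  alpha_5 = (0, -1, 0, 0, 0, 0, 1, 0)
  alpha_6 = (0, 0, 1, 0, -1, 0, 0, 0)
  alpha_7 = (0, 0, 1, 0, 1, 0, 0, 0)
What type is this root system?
type E_7

Compute the Cartan integers a_ij = 2(alpha_i, alpha_j)/(alpha_j, alpha_j); the resulting 7x7 Cartan matrix is
[[2, 0, 0, 0, 0, 0, -1], [0, 2, 0, -1, 0, 0, 0], [0, 0, 2, 0, -1, -1, -1], [0, -1, 0, 2, -1, 0, 0], [0, 0, -1, -1, 2, 0, 0], [0, 0, -1, 0, 0, 2, 0], [-1, 0, -1, 0, 0, 0, 2]].
All simple roots have the same length, so the diagram is simply laced. The associated Dynkin diagram is a chain of 6 nodes with one extra node attached to the third node from one end (E_7), so the type is E_7.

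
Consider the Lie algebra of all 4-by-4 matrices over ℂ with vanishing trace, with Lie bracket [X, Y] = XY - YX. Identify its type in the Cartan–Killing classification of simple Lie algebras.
type A_3

This is sl(4), which has dimension 4^2 - 1 = 15 and rank 4 - 1 = 3 (a Cartan subalgebra is the diagonal traceless matrices). In the classification of classical Lie algebras, the special linear algebra sl(n+1) has type A_n; here n = 3, so the Dynkin diagram is a chain of 3 nodes with single edges (A_3). Hence the type is A_3.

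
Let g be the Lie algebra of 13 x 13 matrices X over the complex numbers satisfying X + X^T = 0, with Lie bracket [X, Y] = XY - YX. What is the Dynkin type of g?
B_6

This is so(13) with 13 odd, which has dimension 13(13-1)/2 = 78 and rank (13-1)/2 = 6. In the classification of classical Lie algebras, the orthogonal algebra so(2n+1) in an odd number of variables has type B_n; here n = 6, so the Dynkin diagram is a chain of 6 nodes with a double edge at one end; the terminal node there is the unique short simple root (B_6). Hence the type is B_6.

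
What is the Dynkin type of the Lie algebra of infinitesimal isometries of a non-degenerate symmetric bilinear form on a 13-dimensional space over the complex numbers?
This is so(13) with 13 odd, which has dimension 13(13-1)/2 = 78 and rank (13-1)/2 = 6. In the classification of classical Lie algebras, the orthogonal algebra so(2n+1) in an odd number of variables has type B_n; here n = 6, so the Dynkin diagram is a chain of 6 nodes with a double edge at one end; the terminal node there is the unique short simple root (B_6). Hence the type is B_6.

type B_6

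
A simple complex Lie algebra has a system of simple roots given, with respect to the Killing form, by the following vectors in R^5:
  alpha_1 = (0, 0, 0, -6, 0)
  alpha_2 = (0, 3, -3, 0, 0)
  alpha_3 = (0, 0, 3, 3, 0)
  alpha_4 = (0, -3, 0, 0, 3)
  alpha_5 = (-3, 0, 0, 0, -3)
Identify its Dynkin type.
C_5

Compute the Cartan integers a_ij = 2(alpha_i, alpha_j)/(alpha_j, alpha_j); the resulting 5x5 Cartan matrix is
[[2, 0, -2, 0, 0], [0, 2, -1, -1, 0], [-1, -1, 2, 0, 0], [0, -1, 0, 2, -1], [0, 0, 0, -1, 2]].
The roots have two lengths (squared-length ratio 2:1); the short ones are alpha_{2,3,4,5}. The associated Dynkin diagram is a chain of 5 nodes with a double edge at one end; the terminal node there is the unique long simple root (C_5), so the type is C_5 (the algebra sp(10)).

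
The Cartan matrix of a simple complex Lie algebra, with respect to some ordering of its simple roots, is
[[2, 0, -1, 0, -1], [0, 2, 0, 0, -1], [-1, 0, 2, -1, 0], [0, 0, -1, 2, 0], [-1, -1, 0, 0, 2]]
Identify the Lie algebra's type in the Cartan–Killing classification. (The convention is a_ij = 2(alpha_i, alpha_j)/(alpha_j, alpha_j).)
A5

The matrix has rank 5 with 2's on the diagonal. Reading the off-diagonal entries as Dynkin edges (a single edge where a_ij = a_ji = -1; a double or triple edge where a_ij * a_ji = 2 or 3), the diagram is a chain of 5 nodes with single edges (A_5). One simple-root ordering that puts it in standard form is (alpha_2, alpha_5, alpha_1, alpha_3, alpha_4). So the algebra is type A_5, i.e. sl(6).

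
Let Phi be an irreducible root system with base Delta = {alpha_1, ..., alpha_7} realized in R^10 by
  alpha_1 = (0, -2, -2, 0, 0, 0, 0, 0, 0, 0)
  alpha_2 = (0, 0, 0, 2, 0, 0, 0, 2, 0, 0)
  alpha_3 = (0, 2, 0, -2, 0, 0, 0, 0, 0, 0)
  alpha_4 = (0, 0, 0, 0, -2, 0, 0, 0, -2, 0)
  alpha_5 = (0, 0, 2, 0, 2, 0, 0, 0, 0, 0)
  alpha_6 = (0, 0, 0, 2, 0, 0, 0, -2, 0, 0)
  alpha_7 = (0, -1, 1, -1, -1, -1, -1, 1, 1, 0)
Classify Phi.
E_7

Compute the Cartan integers a_ij = 2(alpha_i, alpha_j)/(alpha_j, alpha_j); the resulting 7x7 Cartan matrix is
[[2, 0, -1, 0, -1, 0, 0], [0, 2, -1, 0, 0, 0, 0], [-1, -1, 2, 0, 0, -1, 0], [0, 0, 0, 2, -1, 0, 0], [-1, 0, 0, -1, 2, 0, 0], [0, 0, -1, 0, 0, 2, -1], [0, 0, 0, 0, 0, -1, 2]].
All simple roots have the same length, so the diagram is simply laced. The associated Dynkin diagram is a chain of 6 nodes with one extra node attached to the third node from one end (E_7), so the type is E_7.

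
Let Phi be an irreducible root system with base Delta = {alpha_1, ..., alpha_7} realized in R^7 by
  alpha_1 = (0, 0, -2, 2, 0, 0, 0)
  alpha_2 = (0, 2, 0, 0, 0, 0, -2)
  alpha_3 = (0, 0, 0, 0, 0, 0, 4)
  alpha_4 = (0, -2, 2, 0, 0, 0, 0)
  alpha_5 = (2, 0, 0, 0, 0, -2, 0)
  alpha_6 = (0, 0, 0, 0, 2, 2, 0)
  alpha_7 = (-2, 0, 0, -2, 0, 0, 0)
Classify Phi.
Compute the Cartan integers a_ij = 2(alpha_i, alpha_j)/(alpha_j, alpha_j); the resulting 7x7 Cartan matrix is
[[2, 0, 0, -1, 0, 0, -1], [0, 2, -1, -1, 0, 0, 0], [0, -2, 2, 0, 0, 0, 0], [-1, -1, 0, 2, 0, 0, 0], [0, 0, 0, 0, 2, -1, -1], [0, 0, 0, 0, -1, 2, 0], [-1, 0, 0, 0, -1, 0, 2]].
The roots have two lengths (squared-length ratio 2:1); the short ones are alpha_{1,2,4,5,6,7}. The associated Dynkin diagram is a chain of 7 nodes with a double edge at one end; the terminal node there is the unique long simple root (C_7), so the type is C_7 (the algebra sp(14)).

C_7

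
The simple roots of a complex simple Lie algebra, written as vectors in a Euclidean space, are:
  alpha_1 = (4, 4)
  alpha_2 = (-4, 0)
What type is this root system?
Compute the Cartan integers a_ij = 2(alpha_i, alpha_j)/(alpha_j, alpha_j); the resulting 2x2 Cartan matrix is
[[2, -2], [-1, 2]].
The roots have two lengths (squared-length ratio 2:1); the short ones are alpha_{2}. The associated Dynkin diagram is a chain of 2 nodes with a double edge at one end; the terminal node there is the unique short simple root (B_2), so the type is B_2 (the algebra so(5)).

B2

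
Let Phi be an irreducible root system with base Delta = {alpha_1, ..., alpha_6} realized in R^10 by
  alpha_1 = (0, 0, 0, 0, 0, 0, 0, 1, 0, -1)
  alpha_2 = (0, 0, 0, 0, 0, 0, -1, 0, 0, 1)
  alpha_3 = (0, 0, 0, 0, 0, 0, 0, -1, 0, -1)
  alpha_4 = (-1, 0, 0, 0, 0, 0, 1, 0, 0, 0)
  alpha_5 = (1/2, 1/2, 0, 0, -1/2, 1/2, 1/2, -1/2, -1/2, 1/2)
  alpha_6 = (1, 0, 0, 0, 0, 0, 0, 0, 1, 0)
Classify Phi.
E_6

Compute the Cartan integers a_ij = 2(alpha_i, alpha_j)/(alpha_j, alpha_j); the resulting 6x6 Cartan matrix is
[[2, -1, 0, 0, -1, 0], [-1, 2, -1, -1, 0, 0], [0, -1, 2, 0, 0, 0], [0, -1, 0, 2, 0, -1], [-1, 0, 0, 0, 2, 0], [0, 0, 0, -1, 0, 2]].
All simple roots have the same length, so the diagram is simply laced. The associated Dynkin diagram is a chain of 5 nodes with one extra node attached to the third node from one end (E_6), so the type is E_6.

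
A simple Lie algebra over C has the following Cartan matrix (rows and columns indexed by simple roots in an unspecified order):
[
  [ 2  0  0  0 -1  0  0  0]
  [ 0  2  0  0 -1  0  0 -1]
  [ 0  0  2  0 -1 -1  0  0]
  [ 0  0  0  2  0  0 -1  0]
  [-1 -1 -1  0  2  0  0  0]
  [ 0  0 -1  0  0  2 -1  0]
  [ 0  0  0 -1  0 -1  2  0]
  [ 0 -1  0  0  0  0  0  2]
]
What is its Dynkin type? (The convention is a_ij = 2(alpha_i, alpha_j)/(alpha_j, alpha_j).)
The matrix has rank 8 with 2's on the diagonal. Reading the off-diagonal entries as Dynkin edges (a single edge where a_ij = a_ji = -1; a double or triple edge where a_ij * a_ji = 2 or 3), the diagram is a chain of 7 nodes with one extra node attached to the third node from one end (E_8). One simple-root ordering that puts it in standard form is (alpha_8, alpha_1, alpha_2, alpha_5, alpha_3, alpha_6, alpha_7, alpha_4). So the algebra is type E_8.

E_8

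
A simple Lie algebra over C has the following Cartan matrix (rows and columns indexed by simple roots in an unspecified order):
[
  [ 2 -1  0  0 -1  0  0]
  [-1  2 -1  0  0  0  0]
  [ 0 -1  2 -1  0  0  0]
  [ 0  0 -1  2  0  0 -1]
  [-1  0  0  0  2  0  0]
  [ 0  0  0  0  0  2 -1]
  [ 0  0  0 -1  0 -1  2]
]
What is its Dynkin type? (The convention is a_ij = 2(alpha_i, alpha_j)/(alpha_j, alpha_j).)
A7

The matrix has rank 7 with 2's on the diagonal. Reading the off-diagonal entries as Dynkin edges (a single edge where a_ij = a_ji = -1; a double or triple edge where a_ij * a_ji = 2 or 3), the diagram is a chain of 7 nodes with single edges (A_7). One simple-root ordering that puts it in standard form is (alpha_6, alpha_7, alpha_4, alpha_3, alpha_2, alpha_1, alpha_5). So the algebra is type A_7, i.e. sl(8).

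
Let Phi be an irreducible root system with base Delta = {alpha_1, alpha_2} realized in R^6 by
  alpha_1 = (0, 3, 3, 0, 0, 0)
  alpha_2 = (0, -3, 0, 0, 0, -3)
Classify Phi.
A_2 (sl(3))

Compute the Cartan integers a_ij = 2(alpha_i, alpha_j)/(alpha_j, alpha_j); the resulting 2x2 Cartan matrix is
[[2, -1], [-1, 2]].
All simple roots have the same length, so the diagram is simply laced. The associated Dynkin diagram is a chain of 2 nodes with single edges (A_2), so the type is A_2 (the algebra sl(3)).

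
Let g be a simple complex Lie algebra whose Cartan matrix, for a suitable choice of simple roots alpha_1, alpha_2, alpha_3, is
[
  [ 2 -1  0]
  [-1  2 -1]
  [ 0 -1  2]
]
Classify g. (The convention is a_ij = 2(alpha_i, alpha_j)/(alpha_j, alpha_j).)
type A_3

The matrix has rank 3 with 2's on the diagonal. Reading the off-diagonal entries as Dynkin edges (a single edge where a_ij = a_ji = -1; a double or triple edge where a_ij * a_ji = 2 or 3), the diagram is a chain of 3 nodes with single edges (A_3). One simple-root ordering that puts it in standard form is (alpha_1, alpha_2, alpha_3). So the algebra is type A_3, i.e. sl(4).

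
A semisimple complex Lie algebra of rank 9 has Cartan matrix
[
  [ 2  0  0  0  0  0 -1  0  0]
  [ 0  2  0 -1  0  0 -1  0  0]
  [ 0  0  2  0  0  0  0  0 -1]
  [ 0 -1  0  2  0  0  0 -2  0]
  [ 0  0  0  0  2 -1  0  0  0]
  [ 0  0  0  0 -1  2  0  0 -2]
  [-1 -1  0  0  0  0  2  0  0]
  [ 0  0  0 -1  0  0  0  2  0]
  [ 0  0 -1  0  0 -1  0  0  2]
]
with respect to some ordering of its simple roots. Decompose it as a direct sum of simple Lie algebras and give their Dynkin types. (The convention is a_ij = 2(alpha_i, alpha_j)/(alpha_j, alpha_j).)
The diagram associated to this matrix has two connected components: the simple roots {alpha_1, alpha_2, alpha_4, alpha_7, alpha_8} form a chain of 5 nodes with a double edge at one end; the terminal node there is the unique short simple root (B_5), and {alpha_3, alpha_5, alpha_6, alpha_9} form a chain of 4 nodes with a double edge between the middle two (F_4). A semisimple Lie algebra decomposes uniquely as the direct sum of simple ideals, one per connected component of its Dynkin diagram, so g ≅ B_5 ⊕ F_4 (dimension 55 + 52 = 107).

B5 + F4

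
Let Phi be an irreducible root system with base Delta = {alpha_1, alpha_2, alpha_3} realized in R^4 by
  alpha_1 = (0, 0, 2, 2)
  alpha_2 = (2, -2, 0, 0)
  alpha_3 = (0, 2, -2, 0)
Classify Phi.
Compute the Cartan integers a_ij = 2(alpha_i, alpha_j)/(alpha_j, alpha_j); the resulting 3x3 Cartan matrix is
[[2, 0, -1], [0, 2, -1], [-1, -1, 2]].
All simple roots have the same length, so the diagram is simply laced. The associated Dynkin diagram is a chain of 3 nodes with single edges (A_3), so the type is A_3 (the algebra sl(4)).

type A_3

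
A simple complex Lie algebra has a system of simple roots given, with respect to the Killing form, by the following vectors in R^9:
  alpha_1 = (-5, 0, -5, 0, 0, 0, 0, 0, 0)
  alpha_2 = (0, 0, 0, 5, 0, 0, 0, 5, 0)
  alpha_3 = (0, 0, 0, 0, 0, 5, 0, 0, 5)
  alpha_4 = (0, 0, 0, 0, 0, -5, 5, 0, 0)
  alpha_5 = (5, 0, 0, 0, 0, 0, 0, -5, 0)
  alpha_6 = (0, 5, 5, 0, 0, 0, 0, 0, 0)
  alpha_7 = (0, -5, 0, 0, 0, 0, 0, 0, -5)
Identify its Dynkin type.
A7

Compute the Cartan integers a_ij = 2(alpha_i, alpha_j)/(alpha_j, alpha_j); the resulting 7x7 Cartan matrix is
[[2, 0, 0, 0, -1, -1, 0], [0, 2, 0, 0, -1, 0, 0], [0, 0, 2, -1, 0, 0, -1], [0, 0, -1, 2, 0, 0, 0], [-1, -1, 0, 0, 2, 0, 0], [-1, 0, 0, 0, 0, 2, -1], [0, 0, -1, 0, 0, -1, 2]].
All simple roots have the same length, so the diagram is simply laced. The associated Dynkin diagram is a chain of 7 nodes with single edges (A_7), so the type is A_7 (the algebra sl(8)).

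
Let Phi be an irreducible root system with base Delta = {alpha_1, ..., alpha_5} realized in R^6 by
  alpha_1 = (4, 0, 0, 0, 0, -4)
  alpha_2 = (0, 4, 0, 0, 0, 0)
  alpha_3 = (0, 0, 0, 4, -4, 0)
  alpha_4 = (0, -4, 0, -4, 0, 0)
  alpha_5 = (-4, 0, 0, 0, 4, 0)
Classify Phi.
Compute the Cartan integers a_ij = 2(alpha_i, alpha_j)/(alpha_j, alpha_j); the resulting 5x5 Cartan matrix is
[[2, 0, 0, 0, -1], [0, 2, 0, -1, 0], [0, 0, 2, -1, -1], [0, -2, -1, 2, 0], [-1, 0, -1, 0, 2]].
The roots have two lengths (squared-length ratio 2:1); the short ones are alpha_{2}. The associated Dynkin diagram is a chain of 5 nodes with a double edge at one end; the terminal node there is the unique short simple root (B_5), so the type is B_5 (the algebra so(11)).

B_5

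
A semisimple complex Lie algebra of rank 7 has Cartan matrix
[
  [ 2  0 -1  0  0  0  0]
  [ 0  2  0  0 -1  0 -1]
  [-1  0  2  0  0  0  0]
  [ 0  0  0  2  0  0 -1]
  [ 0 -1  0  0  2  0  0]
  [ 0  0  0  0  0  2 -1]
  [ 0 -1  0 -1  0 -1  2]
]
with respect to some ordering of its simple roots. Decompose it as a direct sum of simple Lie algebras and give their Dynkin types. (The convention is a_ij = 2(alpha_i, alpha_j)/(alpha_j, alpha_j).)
The diagram associated to this matrix has two connected components: the simple roots {alpha_1, alpha_3} form a chain of 2 nodes with single edges (A_2), and {alpha_2, alpha_4, alpha_5, alpha_6, alpha_7} form a chain of 3 nodes with a fork of two nodes at one end (D_5). A semisimple Lie algebra decomposes uniquely as the direct sum of simple ideals, one per connected component of its Dynkin diagram, so g ≅ A_2 ⊕ D_5 (dimension 8 + 45 = 53).

A2 ⊕ D5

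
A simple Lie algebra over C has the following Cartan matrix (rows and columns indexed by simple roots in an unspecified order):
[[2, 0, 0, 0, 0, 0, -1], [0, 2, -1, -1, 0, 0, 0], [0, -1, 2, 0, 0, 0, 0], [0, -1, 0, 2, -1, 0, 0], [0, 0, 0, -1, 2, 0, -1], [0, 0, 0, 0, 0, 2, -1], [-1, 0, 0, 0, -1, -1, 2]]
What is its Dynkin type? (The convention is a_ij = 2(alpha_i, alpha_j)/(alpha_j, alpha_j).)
D_7

The matrix has rank 7 with 2's on the diagonal. Reading the off-diagonal entries as Dynkin edges (a single edge where a_ij = a_ji = -1; a double or triple edge where a_ij * a_ji = 2 or 3), the diagram is a chain of 5 nodes with a fork of two nodes at one end (D_7). One simple-root ordering that puts it in standard form is (alpha_3, alpha_2, alpha_4, alpha_5, alpha_7, alpha_1, alpha_6). So the algebra is type D_7, i.e. so(14).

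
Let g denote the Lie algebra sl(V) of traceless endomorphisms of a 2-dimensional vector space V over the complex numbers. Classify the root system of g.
This is sl(2), which has dimension 2^2 - 1 = 3 and rank 2 - 1 = 1 (a Cartan subalgebra is the diagonal traceless matrices). In the classification of classical Lie algebras, the special linear algebra sl(n+1) has type A_n; here n = 1, so the Dynkin diagram is a chain of 1 nodes with single edges (A_1). Hence the type is A_1.

A_1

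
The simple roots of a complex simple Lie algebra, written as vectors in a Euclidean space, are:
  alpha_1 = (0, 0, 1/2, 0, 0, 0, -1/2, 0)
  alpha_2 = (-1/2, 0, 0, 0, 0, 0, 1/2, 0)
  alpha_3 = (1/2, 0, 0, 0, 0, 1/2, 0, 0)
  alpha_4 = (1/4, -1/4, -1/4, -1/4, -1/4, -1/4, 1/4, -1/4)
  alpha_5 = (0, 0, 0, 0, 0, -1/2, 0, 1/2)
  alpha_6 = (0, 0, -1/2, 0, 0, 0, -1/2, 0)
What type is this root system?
E_6

Compute the Cartan integers a_ij = 2(alpha_i, alpha_j)/(alpha_j, alpha_j); the resulting 6x6 Cartan matrix is
[[2, -1, 0, -1, 0, 0], [-1, 2, -1, 0, 0, -1], [0, -1, 2, 0, -1, 0], [-1, 0, 0, 2, 0, 0], [0, 0, -1, 0, 2, 0], [0, -1, 0, 0, 0, 2]].
All simple roots have the same length, so the diagram is simply laced. The associated Dynkin diagram is a chain of 5 nodes with one extra node attached to the third node from one end (E_6), so the type is E_6.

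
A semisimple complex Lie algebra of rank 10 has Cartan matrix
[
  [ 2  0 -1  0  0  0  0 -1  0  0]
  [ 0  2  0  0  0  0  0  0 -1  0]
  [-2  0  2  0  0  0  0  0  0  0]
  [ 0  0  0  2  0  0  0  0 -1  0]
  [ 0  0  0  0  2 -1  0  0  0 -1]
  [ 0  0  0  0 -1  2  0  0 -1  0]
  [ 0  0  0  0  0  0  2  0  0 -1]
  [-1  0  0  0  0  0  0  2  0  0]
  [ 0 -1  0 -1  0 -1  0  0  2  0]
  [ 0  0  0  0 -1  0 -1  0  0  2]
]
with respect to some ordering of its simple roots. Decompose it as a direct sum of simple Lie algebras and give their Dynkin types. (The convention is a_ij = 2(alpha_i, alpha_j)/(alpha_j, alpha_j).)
type C_3 ⊕ type D_7

The diagram associated to this matrix has two connected components: the simple roots {alpha_1, alpha_3, alpha_8} form a chain of 3 nodes with a double edge at one end; the terminal node there is the unique long simple root (C_3), and {alpha_2, alpha_4, alpha_5, alpha_6, alpha_7, alpha_9, alpha_10} form a chain of 5 nodes with a fork of two nodes at one end (D_7). A semisimple Lie algebra decomposes uniquely as the direct sum of simple ideals, one per connected component of its Dynkin diagram, so g ≅ C_3 ⊕ D_7 (dimension 21 + 91 = 112).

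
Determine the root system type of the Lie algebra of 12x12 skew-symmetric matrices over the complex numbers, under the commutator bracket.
This is so(12) with 12 even, which has dimension 12(12-1)/2 = 66 and rank 12/2 = 6. In the classification of classical Lie algebras, the orthogonal algebra so(2n) in an even number of variables has type D_n; here n = 6, so the Dynkin diagram is a chain of 4 nodes with a fork of two nodes at one end (D_6). Hence the type is D_6.

D6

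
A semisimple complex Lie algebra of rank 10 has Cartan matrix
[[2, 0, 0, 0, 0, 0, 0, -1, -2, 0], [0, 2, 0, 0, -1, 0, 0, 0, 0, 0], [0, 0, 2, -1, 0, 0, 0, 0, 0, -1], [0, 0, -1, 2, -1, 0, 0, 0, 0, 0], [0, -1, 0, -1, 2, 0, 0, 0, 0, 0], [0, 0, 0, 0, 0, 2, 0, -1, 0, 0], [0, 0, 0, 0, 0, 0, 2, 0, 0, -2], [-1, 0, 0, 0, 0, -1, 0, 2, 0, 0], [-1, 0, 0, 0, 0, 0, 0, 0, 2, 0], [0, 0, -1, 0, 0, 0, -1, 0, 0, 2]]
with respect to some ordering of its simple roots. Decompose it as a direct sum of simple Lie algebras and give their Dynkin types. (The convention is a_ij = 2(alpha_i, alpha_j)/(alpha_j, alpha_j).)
The diagram associated to this matrix has two connected components: the simple roots {alpha_1, alpha_6, alpha_8, alpha_9} form a chain of 4 nodes with a double edge at one end; the terminal node there is the unique short simple root (B_4), and {alpha_2, alpha_3, alpha_4, alpha_5, alpha_7, alpha_10} form a chain of 6 nodes with a double edge at one end; the terminal node there is the unique long simple root (C_6). A semisimple Lie algebra decomposes uniquely as the direct sum of simple ideals, one per connected component of its Dynkin diagram, so g ≅ B_4 ⊕ C_6 (dimension 36 + 78 = 114).

B_4 ⊕ C_6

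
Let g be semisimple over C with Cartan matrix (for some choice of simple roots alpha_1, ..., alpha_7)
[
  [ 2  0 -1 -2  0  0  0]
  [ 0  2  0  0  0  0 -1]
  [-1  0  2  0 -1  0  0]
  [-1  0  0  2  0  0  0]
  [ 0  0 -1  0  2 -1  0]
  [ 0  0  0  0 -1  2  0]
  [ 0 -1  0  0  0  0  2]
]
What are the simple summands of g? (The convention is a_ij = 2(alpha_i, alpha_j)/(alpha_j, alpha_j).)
A2 + B5

The diagram associated to this matrix has two connected components: the simple roots {alpha_2, alpha_7} form a chain of 2 nodes with single edges (A_2), and {alpha_1, alpha_3, alpha_4, alpha_5, alpha_6} form a chain of 5 nodes with a double edge at one end; the terminal node there is the unique short simple root (B_5). A semisimple Lie algebra decomposes uniquely as the direct sum of simple ideals, one per connected component of its Dynkin diagram, so g ≅ A_2 ⊕ B_5 (dimension 8 + 55 = 63).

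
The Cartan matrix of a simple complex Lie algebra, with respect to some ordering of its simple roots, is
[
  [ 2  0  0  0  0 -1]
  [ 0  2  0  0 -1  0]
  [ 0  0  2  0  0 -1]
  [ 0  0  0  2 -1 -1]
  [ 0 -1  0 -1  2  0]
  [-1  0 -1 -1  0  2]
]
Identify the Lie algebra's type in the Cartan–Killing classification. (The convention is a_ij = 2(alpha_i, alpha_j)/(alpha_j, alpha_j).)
The matrix has rank 6 with 2's on the diagonal. Reading the off-diagonal entries as Dynkin edges (a single edge where a_ij = a_ji = -1; a double or triple edge where a_ij * a_ji = 2 or 3), the diagram is a chain of 4 nodes with a fork of two nodes at one end (D_6). One simple-root ordering that puts it in standard form is (alpha_2, alpha_5, alpha_4, alpha_6, alpha_1, alpha_3). So the algebra is type D_6, i.e. so(12).

type D_6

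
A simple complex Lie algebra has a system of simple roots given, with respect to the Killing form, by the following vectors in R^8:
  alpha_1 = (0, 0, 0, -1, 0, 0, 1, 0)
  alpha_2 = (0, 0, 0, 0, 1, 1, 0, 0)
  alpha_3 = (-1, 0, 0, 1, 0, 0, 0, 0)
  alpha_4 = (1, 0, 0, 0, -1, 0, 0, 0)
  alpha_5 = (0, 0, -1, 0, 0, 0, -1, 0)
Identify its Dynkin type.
type A_5

Compute the Cartan integers a_ij = 2(alpha_i, alpha_j)/(alpha_j, alpha_j); the resulting 5x5 Cartan matrix is
[[2, 0, -1, 0, -1], [0, 2, 0, -1, 0], [-1, 0, 2, -1, 0], [0, -1, -1, 2, 0], [-1, 0, 0, 0, 2]].
All simple roots have the same length, so the diagram is simply laced. The associated Dynkin diagram is a chain of 5 nodes with single edges (A_5), so the type is A_5 (the algebra sl(6)).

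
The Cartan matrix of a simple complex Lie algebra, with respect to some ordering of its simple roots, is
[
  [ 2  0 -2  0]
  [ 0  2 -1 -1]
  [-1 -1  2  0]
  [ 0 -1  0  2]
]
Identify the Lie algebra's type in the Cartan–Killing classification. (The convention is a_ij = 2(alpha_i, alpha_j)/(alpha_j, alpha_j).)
The matrix has rank 4 with 2's on the diagonal. Reading the off-diagonal entries as Dynkin edges (a single edge where a_ij = a_ji = -1; a double or triple edge where a_ij * a_ji = 2 or 3), the diagram is a chain of 4 nodes with a double edge at one end; the terminal node there is the unique long simple root (C_4). One simple-root ordering that puts it in standard form is (alpha_4, alpha_2, alpha_3, alpha_1). So the algebra is type C_4, i.e. sp(8).

C_4 (sp(8))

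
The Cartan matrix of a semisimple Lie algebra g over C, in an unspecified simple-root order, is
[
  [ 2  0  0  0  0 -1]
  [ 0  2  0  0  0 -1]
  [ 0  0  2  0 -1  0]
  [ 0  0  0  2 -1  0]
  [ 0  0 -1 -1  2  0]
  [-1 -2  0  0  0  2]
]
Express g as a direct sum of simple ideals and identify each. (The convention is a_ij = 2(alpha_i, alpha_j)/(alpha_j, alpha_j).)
The diagram associated to this matrix has two connected components: the simple roots {alpha_3, alpha_4, alpha_5} form a chain of 3 nodes with single edges (A_3), and {alpha_1, alpha_2, alpha_6} form a chain of 3 nodes with a double edge at one end; the terminal node there is the unique short simple root (B_3). A semisimple Lie algebra decomposes uniquely as the direct sum of simple ideals, one per connected component of its Dynkin diagram, so g ≅ A_3 ⊕ B_3 (dimension 15 + 21 = 36).

A3 ⊕ B3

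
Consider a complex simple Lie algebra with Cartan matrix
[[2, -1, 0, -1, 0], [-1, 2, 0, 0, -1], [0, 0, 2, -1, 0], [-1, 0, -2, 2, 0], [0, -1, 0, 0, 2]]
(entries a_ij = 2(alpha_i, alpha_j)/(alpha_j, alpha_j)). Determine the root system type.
The matrix has rank 5 with 2's on the diagonal. Reading the off-diagonal entries as Dynkin edges (a single edge where a_ij = a_ji = -1; a double or triple edge where a_ij * a_ji = 2 or 3), the diagram is a chain of 5 nodes with a double edge at one end; the terminal node there is the unique short simple root (B_5). One simple-root ordering that puts it in standard form is (alpha_5, alpha_2, alpha_1, alpha_4, alpha_3). So the algebra is type B_5, i.e. so(11).

B_5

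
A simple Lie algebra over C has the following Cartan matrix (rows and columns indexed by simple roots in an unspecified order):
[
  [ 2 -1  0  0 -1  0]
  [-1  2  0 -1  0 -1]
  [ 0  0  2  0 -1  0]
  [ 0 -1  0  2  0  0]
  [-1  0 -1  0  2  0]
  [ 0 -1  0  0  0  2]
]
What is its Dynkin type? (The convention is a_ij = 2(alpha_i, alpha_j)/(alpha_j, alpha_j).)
D_6 (so(12))

The matrix has rank 6 with 2's on the diagonal. Reading the off-diagonal entries as Dynkin edges (a single edge where a_ij = a_ji = -1; a double or triple edge where a_ij * a_ji = 2 or 3), the diagram is a chain of 4 nodes with a fork of two nodes at one end (D_6). One simple-root ordering that puts it in standard form is (alpha_3, alpha_5, alpha_1, alpha_2, alpha_6, alpha_4). So the algebra is type D_6, i.e. so(12).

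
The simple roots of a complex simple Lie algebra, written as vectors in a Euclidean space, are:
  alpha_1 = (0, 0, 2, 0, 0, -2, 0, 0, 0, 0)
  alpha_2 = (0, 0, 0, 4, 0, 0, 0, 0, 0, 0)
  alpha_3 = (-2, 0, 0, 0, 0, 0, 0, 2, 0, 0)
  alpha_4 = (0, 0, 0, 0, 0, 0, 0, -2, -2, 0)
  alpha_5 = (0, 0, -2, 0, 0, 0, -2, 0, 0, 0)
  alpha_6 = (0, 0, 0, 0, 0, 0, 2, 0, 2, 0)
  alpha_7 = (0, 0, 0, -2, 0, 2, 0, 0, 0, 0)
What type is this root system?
type C_7

Compute the Cartan integers a_ij = 2(alpha_i, alpha_j)/(alpha_j, alpha_j); the resulting 7x7 Cartan matrix is
[[2, 0, 0, 0, -1, 0, -1], [0, 2, 0, 0, 0, 0, -2], [0, 0, 2, -1, 0, 0, 0], [0, 0, -1, 2, 0, -1, 0], [-1, 0, 0, 0, 2, -1, 0], [0, 0, 0, -1, -1, 2, 0], [-1, -1, 0, 0, 0, 0, 2]].
The roots have two lengths (squared-length ratio 2:1); the short ones are alpha_{1,3,4,5,6,7}. The associated Dynkin diagram is a chain of 7 nodes with a double edge at one end; the terminal node there is the unique long simple root (C_7), so the type is C_7 (the algebra sp(14)).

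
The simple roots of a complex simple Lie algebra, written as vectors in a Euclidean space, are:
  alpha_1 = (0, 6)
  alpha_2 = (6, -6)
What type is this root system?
B2

Compute the Cartan integers a_ij = 2(alpha_i, alpha_j)/(alpha_j, alpha_j); the resulting 2x2 Cartan matrix is
[[2, -1], [-2, 2]].
The roots have two lengths (squared-length ratio 2:1); the short ones are alpha_{1}. The associated Dynkin diagram is a chain of 2 nodes with a double edge at one end; the terminal node there is the unique short simple root (B_2), so the type is B_2 (the algebra so(5)).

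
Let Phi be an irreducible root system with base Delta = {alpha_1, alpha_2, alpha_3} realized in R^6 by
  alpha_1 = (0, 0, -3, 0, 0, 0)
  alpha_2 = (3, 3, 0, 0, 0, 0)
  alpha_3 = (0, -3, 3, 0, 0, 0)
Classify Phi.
B_3 (so(7))

Compute the Cartan integers a_ij = 2(alpha_i, alpha_j)/(alpha_j, alpha_j); the resulting 3x3 Cartan matrix is
[[2, 0, -1], [0, 2, -1], [-2, -1, 2]].
The roots have two lengths (squared-length ratio 2:1); the short ones are alpha_{1}. The associated Dynkin diagram is a chain of 3 nodes with a double edge at one end; the terminal node there is the unique short simple root (B_3), so the type is B_3 (the algebra so(7)).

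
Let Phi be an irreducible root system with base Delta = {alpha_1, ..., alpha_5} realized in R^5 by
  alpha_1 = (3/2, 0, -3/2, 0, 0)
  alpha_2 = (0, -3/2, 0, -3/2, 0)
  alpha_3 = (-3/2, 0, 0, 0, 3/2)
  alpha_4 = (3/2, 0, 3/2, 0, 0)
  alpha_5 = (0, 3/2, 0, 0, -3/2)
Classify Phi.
D_5

Compute the Cartan integers a_ij = 2(alpha_i, alpha_j)/(alpha_j, alpha_j); the resulting 5x5 Cartan matrix is
[[2, 0, -1, 0, 0], [0, 2, 0, 0, -1], [-1, 0, 2, -1, -1], [0, 0, -1, 2, 0], [0, -1, -1, 0, 2]].
All simple roots have the same length, so the diagram is simply laced. The associated Dynkin diagram is a chain of 3 nodes with a fork of two nodes at one end (D_5), so the type is D_5 (the algebra so(10)).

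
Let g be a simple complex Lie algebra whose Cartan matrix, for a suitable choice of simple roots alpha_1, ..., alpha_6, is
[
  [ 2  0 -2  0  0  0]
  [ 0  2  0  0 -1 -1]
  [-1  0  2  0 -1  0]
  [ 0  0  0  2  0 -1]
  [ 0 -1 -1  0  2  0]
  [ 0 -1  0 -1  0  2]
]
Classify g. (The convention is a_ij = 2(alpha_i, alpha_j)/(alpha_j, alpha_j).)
C_6

The matrix has rank 6 with 2's on the diagonal. Reading the off-diagonal entries as Dynkin edges (a single edge where a_ij = a_ji = -1; a double or triple edge where a_ij * a_ji = 2 or 3), the diagram is a chain of 6 nodes with a double edge at one end; the terminal node there is the unique long simple root (C_6). One simple-root ordering that puts it in standard form is (alpha_4, alpha_6, alpha_2, alpha_5, alpha_3, alpha_1). So the algebra is type C_6, i.e. sp(12).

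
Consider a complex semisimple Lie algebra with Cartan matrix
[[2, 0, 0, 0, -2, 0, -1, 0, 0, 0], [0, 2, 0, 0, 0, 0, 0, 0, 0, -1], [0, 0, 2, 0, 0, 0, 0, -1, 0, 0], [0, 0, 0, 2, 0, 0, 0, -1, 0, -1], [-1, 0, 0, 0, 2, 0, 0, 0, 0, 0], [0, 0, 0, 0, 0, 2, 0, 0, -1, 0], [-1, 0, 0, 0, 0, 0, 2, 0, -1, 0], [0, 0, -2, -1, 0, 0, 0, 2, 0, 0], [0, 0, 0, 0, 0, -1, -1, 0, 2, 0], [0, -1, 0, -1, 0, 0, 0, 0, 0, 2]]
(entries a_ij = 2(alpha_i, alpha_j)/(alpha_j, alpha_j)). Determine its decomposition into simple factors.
type B_5 + type B_5

The diagram associated to this matrix has two connected components: the simple roots {alpha_2, alpha_3, alpha_4, alpha_8, alpha_10} form a chain of 5 nodes with a double edge at one end; the terminal node there is the unique short simple root (B_5), and {alpha_1, alpha_5, alpha_6, alpha_7, alpha_9} form a chain of 5 nodes with a double edge at one end; the terminal node there is the unique short simple root (B_5). A semisimple Lie algebra decomposes uniquely as the direct sum of simple ideals, one per connected component of its Dynkin diagram, so g ≅ B_5 ⊕ B_5 (dimension 55 + 55 = 110).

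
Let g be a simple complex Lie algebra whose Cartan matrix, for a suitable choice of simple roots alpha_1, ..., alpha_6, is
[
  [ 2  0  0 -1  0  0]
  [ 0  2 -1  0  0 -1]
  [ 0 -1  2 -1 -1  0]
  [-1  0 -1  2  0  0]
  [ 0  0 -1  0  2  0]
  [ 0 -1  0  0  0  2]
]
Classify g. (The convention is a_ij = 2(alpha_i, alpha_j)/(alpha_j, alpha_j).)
The matrix has rank 6 with 2's on the diagonal. Reading the off-diagonal entries as Dynkin edges (a single edge where a_ij = a_ji = -1; a double or triple edge where a_ij * a_ji = 2 or 3), the diagram is a chain of 5 nodes with one extra node attached to the third node from one end (E_6). One simple-root ordering that puts it in standard form is (alpha_6, alpha_5, alpha_2, alpha_3, alpha_4, alpha_1). So the algebra is type E_6.

E_6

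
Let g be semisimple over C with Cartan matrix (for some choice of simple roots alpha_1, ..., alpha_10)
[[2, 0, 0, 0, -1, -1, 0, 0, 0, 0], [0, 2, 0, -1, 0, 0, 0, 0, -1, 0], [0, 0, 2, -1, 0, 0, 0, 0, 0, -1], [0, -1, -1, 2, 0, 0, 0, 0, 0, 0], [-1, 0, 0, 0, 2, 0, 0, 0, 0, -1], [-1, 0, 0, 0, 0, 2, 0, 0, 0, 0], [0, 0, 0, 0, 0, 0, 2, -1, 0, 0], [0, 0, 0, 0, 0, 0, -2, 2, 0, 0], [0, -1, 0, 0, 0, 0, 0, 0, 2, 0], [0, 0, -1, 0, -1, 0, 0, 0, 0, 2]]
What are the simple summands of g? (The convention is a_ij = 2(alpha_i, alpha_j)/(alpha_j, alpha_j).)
A_8 + B_2

The diagram associated to this matrix has two connected components: the simple roots {alpha_1, alpha_2, alpha_3, alpha_4, alpha_5, alpha_6, alpha_9, alpha_10} form a chain of 8 nodes with single edges (A_8), and {alpha_7, alpha_8} form a chain of 2 nodes with a double edge at one end; the terminal node there is the unique short simple root (B_2). A semisimple Lie algebra decomposes uniquely as the direct sum of simple ideals, one per connected component of its Dynkin diagram, so g ≅ A_8 ⊕ B_2 (dimension 80 + 10 = 90).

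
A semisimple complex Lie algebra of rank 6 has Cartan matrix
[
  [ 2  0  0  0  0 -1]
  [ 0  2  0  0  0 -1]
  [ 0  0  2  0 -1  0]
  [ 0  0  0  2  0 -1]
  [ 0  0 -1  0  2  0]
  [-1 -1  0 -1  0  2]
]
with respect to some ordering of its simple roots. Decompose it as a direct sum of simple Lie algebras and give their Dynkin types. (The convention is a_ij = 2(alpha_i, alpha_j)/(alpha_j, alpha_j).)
The diagram associated to this matrix has two connected components: the simple roots {alpha_3, alpha_5} form a chain of 2 nodes with single edges (A_2), and {alpha_1, alpha_2, alpha_4, alpha_6} form a chain of 2 nodes with a fork of two nodes at one end (D_4). A semisimple Lie algebra decomposes uniquely as the direct sum of simple ideals, one per connected component of its Dynkin diagram, so g ≅ A_2 ⊕ D_4 (dimension 8 + 28 = 36).

type A_2 ⊕ type D_4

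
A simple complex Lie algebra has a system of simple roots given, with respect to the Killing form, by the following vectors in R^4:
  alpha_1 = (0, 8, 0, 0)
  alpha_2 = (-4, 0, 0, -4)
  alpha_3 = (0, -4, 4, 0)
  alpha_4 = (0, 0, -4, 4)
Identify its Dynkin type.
C_4 (sp(8))

Compute the Cartan integers a_ij = 2(alpha_i, alpha_j)/(alpha_j, alpha_j); the resulting 4x4 Cartan matrix is
[[2, 0, -2, 0], [0, 2, 0, -1], [-1, 0, 2, -1], [0, -1, -1, 2]].
The roots have two lengths (squared-length ratio 2:1); the short ones are alpha_{2,3,4}. The associated Dynkin diagram is a chain of 4 nodes with a double edge at one end; the terminal node there is the unique long simple root (C_4), so the type is C_4 (the algebra sp(8)).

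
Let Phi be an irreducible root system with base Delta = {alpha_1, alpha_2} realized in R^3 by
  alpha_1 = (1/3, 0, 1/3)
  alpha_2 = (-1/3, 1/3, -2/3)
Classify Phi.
Compute the Cartan integers a_ij = 2(alpha_i, alpha_j)/(alpha_j, alpha_j); the resulting 2x2 Cartan matrix is
[[2, -1], [-3, 2]].
The roots have two lengths (squared-length ratio 3:1); the short ones are alpha_{1}. The associated Dynkin diagram is two nodes joined by a triple edge (G_2), so the type is G_2.

G_2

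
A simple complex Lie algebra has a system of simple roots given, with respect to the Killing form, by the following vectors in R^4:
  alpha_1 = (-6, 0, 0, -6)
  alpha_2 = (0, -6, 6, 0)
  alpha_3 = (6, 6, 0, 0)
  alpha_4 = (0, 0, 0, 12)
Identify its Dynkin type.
type C_4

Compute the Cartan integers a_ij = 2(alpha_i, alpha_j)/(alpha_j, alpha_j); the resulting 4x4 Cartan matrix is
[[2, 0, -1, -1], [0, 2, -1, 0], [-1, -1, 2, 0], [-2, 0, 0, 2]].
The roots have two lengths (squared-length ratio 2:1); the short ones are alpha_{1,2,3}. The associated Dynkin diagram is a chain of 4 nodes with a double edge at one end; the terminal node there is the unique long simple root (C_4), so the type is C_4 (the algebra sp(8)).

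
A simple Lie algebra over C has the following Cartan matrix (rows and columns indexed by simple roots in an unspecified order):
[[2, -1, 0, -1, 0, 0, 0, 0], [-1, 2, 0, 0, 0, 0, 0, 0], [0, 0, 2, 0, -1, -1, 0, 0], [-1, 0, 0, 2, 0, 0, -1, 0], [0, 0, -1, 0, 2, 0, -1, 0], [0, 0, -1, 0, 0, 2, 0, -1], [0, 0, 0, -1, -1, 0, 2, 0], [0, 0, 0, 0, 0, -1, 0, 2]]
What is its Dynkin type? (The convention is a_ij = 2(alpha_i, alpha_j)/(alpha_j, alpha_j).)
The matrix has rank 8 with 2's on the diagonal. Reading the off-diagonal entries as Dynkin edges (a single edge where a_ij = a_ji = -1; a double or triple edge where a_ij * a_ji = 2 or 3), the diagram is a chain of 8 nodes with single edges (A_8). One simple-root ordering that puts it in standard form is (alpha_8, alpha_6, alpha_3, alpha_5, alpha_7, alpha_4, alpha_1, alpha_2). So the algebra is type A_8, i.e. sl(9).

A_8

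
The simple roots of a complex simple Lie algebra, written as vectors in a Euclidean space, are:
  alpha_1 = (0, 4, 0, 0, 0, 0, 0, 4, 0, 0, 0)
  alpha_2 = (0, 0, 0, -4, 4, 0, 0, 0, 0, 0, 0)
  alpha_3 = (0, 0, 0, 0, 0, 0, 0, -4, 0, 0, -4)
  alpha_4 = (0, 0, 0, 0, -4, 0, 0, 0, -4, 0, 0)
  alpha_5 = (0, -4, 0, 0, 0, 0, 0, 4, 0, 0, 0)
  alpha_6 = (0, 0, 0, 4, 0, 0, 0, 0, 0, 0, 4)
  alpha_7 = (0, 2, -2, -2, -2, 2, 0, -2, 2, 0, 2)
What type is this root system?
Compute the Cartan integers a_ij = 2(alpha_i, alpha_j)/(alpha_j, alpha_j); the resulting 7x7 Cartan matrix is
[[2, 0, -1, 0, 0, 0, 0], [0, 2, 0, -1, 0, -1, 0], [-1, 0, 2, 0, -1, -1, 0], [0, -1, 0, 2, 0, 0, 0], [0, 0, -1, 0, 2, 0, -1], [0, -1, -1, 0, 0, 2, 0], [0, 0, 0, 0, -1, 0, 2]].
All simple roots have the same length, so the diagram is simply laced. The associated Dynkin diagram is a chain of 6 nodes with one extra node attached to the third node from one end (E_7), so the type is E_7.

E7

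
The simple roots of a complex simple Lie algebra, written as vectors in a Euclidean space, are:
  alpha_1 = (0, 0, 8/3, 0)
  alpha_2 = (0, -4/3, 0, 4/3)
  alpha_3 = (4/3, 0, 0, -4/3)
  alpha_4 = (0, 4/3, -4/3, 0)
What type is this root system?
C4

Compute the Cartan integers a_ij = 2(alpha_i, alpha_j)/(alpha_j, alpha_j); the resulting 4x4 Cartan matrix is
[[2, 0, 0, -2], [0, 2, -1, -1], [0, -1, 2, 0], [-1, -1, 0, 2]].
The roots have two lengths (squared-length ratio 2:1); the short ones are alpha_{2,3,4}. The associated Dynkin diagram is a chain of 4 nodes with a double edge at one end; the terminal node there is the unique long simple root (C_4), so the type is C_4 (the algebra sp(8)).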